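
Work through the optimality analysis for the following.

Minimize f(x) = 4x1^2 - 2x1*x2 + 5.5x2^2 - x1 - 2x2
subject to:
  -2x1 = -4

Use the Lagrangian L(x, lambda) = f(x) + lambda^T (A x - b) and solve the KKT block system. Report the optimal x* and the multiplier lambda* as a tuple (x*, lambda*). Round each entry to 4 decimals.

Form the Lagrangian:
  L(x, lambda) = (1/2) x^T Q x + c^T x + lambda^T (A x - b)
Stationarity (grad_x L = 0): Q x + c + A^T lambda = 0.
Primal feasibility: A x = b.

This gives the KKT block system:
  [ Q   A^T ] [ x     ]   [-c ]
  [ A    0  ] [ lambda ] = [ b ]

Solving the linear system:
  x*      = (2, 0.5455)
  lambda* = (6.9545)
  f(x*)   = 12.3636

x* = (2, 0.5455), lambda* = (6.9545)


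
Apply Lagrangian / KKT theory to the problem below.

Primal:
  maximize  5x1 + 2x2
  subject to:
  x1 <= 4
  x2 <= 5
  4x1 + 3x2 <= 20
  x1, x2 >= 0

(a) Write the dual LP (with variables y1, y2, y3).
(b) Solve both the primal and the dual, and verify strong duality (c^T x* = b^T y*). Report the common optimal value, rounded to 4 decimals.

The standard primal-dual pair for 'max c^T x s.t. A x <= b, x >= 0' is:
  Dual:  min b^T y  s.t.  A^T y >= c,  y >= 0.

So the dual LP is:
  minimize  4y1 + 5y2 + 20y3
  subject to:
    y1 + 4y3 >= 5
    y2 + 3y3 >= 2
    y1, y2, y3 >= 0

Solving the primal: x* = (4, 1.3333).
  primal value c^T x* = 22.6667.
Solving the dual: y* = (2.3333, 0, 0.6667).
  dual value b^T y* = 22.6667.
Strong duality: c^T x* = b^T y*. Confirmed.

22.6667


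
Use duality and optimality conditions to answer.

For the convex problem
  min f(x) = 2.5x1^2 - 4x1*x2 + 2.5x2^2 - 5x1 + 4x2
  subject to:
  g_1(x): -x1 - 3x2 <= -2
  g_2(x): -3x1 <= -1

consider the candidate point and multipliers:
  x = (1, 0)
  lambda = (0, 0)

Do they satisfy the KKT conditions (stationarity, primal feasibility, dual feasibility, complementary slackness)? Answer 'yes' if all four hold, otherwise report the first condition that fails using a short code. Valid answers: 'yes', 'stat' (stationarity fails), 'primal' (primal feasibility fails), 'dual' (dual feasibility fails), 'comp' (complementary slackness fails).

Gradient of f: grad f(x) = Q x + c = (0, 0)
Constraint values g_i(x) = a_i^T x - b_i:
  g_1((1, 0)) = 1
  g_2((1, 0)) = -2
Stationarity residual: grad f(x) + sum_i lambda_i a_i = (0, 0)
  -> stationarity OK
Primal feasibility (all g_i <= 0): FAILS
Dual feasibility (all lambda_i >= 0): OK
Complementary slackness (lambda_i * g_i(x) = 0 for all i): OK

Verdict: the first failing condition is primal_feasibility -> primal.

primal


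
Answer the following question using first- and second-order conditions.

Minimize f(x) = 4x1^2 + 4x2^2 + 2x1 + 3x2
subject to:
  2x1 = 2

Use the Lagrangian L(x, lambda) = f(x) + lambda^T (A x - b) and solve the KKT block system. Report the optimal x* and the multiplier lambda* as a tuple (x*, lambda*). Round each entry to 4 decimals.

Form the Lagrangian:
  L(x, lambda) = (1/2) x^T Q x + c^T x + lambda^T (A x - b)
Stationarity (grad_x L = 0): Q x + c + A^T lambda = 0.
Primal feasibility: A x = b.

This gives the KKT block system:
  [ Q   A^T ] [ x     ]   [-c ]
  [ A    0  ] [ lambda ] = [ b ]

Solving the linear system:
  x*      = (1, -0.375)
  lambda* = (-5)
  f(x*)   = 5.4375

x* = (1, -0.375), lambda* = (-5)


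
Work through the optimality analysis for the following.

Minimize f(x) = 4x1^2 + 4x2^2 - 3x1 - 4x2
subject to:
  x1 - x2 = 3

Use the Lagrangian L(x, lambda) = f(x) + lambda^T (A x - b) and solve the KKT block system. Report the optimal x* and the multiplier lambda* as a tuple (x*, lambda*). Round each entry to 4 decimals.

Form the Lagrangian:
  L(x, lambda) = (1/2) x^T Q x + c^T x + lambda^T (A x - b)
Stationarity (grad_x L = 0): Q x + c + A^T lambda = 0.
Primal feasibility: A x = b.

This gives the KKT block system:
  [ Q   A^T ] [ x     ]   [-c ]
  [ A    0  ] [ lambda ] = [ b ]

Solving the linear system:
  x*      = (1.9375, -1.0625)
  lambda* = (-12.5)
  f(x*)   = 17.9688

x* = (1.9375, -1.0625), lambda* = (-12.5)


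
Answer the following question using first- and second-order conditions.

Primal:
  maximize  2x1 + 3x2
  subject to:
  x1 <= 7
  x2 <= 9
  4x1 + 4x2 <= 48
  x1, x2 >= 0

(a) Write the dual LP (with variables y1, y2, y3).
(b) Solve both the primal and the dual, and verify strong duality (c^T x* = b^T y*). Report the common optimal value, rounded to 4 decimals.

The standard primal-dual pair for 'max c^T x s.t. A x <= b, x >= 0' is:
  Dual:  min b^T y  s.t.  A^T y >= c,  y >= 0.

So the dual LP is:
  minimize  7y1 + 9y2 + 48y3
  subject to:
    y1 + 4y3 >= 2
    y2 + 4y3 >= 3
    y1, y2, y3 >= 0

Solving the primal: x* = (3, 9).
  primal value c^T x* = 33.
Solving the dual: y* = (0, 1, 0.5).
  dual value b^T y* = 33.
Strong duality: c^T x* = b^T y*. Confirmed.

33


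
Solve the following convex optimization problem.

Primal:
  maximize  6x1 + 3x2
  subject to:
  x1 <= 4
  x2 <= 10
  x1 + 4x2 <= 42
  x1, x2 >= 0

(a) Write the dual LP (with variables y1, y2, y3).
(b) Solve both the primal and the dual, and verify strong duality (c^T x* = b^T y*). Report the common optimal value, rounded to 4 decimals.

The standard primal-dual pair for 'max c^T x s.t. A x <= b, x >= 0' is:
  Dual:  min b^T y  s.t.  A^T y >= c,  y >= 0.

So the dual LP is:
  minimize  4y1 + 10y2 + 42y3
  subject to:
    y1 + y3 >= 6
    y2 + 4y3 >= 3
    y1, y2, y3 >= 0

Solving the primal: x* = (4, 9.5).
  primal value c^T x* = 52.5.
Solving the dual: y* = (5.25, 0, 0.75).
  dual value b^T y* = 52.5.
Strong duality: c^T x* = b^T y*. Confirmed.

52.5


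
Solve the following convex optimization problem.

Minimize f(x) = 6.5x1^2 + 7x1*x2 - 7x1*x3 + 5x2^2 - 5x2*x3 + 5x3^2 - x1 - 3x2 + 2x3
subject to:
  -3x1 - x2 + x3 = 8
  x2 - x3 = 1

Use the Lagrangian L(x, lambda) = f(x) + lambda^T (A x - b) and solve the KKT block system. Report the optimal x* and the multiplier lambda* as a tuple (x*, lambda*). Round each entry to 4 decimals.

Form the Lagrangian:
  L(x, lambda) = (1/2) x^T Q x + c^T x + lambda^T (A x - b)
Stationarity (grad_x L = 0): Q x + c + A^T lambda = 0.
Primal feasibility: A x = b.

This gives the KKT block system:
  [ Q   A^T ] [ x     ]   [-c ]
  [ A    0  ] [ lambda ] = [ b ]

Solving the linear system:
  x*      = (-3, 0.6, -0.4)
  lambda* = (-11, 5)
  f(x*)   = 41.7

x* = (-3, 0.6, -0.4), lambda* = (-11, 5)


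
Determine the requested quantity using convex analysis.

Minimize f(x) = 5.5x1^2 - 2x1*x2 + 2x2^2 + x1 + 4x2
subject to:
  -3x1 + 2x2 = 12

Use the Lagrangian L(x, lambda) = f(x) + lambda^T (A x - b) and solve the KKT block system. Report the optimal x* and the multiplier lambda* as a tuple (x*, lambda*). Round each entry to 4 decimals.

Form the Lagrangian:
  L(x, lambda) = (1/2) x^T Q x + c^T x + lambda^T (A x - b)
Stationarity (grad_x L = 0): Q x + c + A^T lambda = 0.
Primal feasibility: A x = b.

This gives the KKT block system:
  [ Q   A^T ] [ x     ]   [-c ]
  [ A    0  ] [ lambda ] = [ b ]

Solving the linear system:
  x*      = (-2.2143, 2.6786)
  lambda* = (-9.5714)
  f(x*)   = 61.6786

x* = (-2.2143, 2.6786), lambda* = (-9.5714)


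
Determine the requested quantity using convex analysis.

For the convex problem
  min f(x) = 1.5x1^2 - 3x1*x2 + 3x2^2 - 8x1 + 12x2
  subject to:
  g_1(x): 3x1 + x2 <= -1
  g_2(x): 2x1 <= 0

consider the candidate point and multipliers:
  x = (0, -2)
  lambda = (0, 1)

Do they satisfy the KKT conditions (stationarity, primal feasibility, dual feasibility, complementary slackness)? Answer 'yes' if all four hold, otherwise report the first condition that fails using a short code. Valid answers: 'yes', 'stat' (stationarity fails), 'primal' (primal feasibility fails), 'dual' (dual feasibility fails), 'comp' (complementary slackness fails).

Gradient of f: grad f(x) = Q x + c = (-2, 0)
Constraint values g_i(x) = a_i^T x - b_i:
  g_1((0, -2)) = -1
  g_2((0, -2)) = 0
Stationarity residual: grad f(x) + sum_i lambda_i a_i = (0, 0)
  -> stationarity OK
Primal feasibility (all g_i <= 0): OK
Dual feasibility (all lambda_i >= 0): OK
Complementary slackness (lambda_i * g_i(x) = 0 for all i): OK

Verdict: yes, KKT holds.

yes


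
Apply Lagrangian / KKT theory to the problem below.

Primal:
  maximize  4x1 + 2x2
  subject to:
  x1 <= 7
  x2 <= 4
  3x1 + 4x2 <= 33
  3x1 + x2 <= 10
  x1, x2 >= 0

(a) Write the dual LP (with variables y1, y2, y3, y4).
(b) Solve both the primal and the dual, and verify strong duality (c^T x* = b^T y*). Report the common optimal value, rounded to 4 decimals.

The standard primal-dual pair for 'max c^T x s.t. A x <= b, x >= 0' is:
  Dual:  min b^T y  s.t.  A^T y >= c,  y >= 0.

So the dual LP is:
  minimize  7y1 + 4y2 + 33y3 + 10y4
  subject to:
    y1 + 3y3 + 3y4 >= 4
    y2 + 4y3 + y4 >= 2
    y1, y2, y3, y4 >= 0

Solving the primal: x* = (2, 4).
  primal value c^T x* = 16.
Solving the dual: y* = (0, 0.6667, 0, 1.3333).
  dual value b^T y* = 16.
Strong duality: c^T x* = b^T y*. Confirmed.

16


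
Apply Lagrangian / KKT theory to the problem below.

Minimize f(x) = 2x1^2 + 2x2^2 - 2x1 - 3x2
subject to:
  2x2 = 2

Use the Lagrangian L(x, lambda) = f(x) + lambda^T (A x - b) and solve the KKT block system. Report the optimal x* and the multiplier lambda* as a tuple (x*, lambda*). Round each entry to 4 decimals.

Form the Lagrangian:
  L(x, lambda) = (1/2) x^T Q x + c^T x + lambda^T (A x - b)
Stationarity (grad_x L = 0): Q x + c + A^T lambda = 0.
Primal feasibility: A x = b.

This gives the KKT block system:
  [ Q   A^T ] [ x     ]   [-c ]
  [ A    0  ] [ lambda ] = [ b ]

Solving the linear system:
  x*      = (0.5, 1)
  lambda* = (-0.5)
  f(x*)   = -1.5

x* = (0.5, 1), lambda* = (-0.5)


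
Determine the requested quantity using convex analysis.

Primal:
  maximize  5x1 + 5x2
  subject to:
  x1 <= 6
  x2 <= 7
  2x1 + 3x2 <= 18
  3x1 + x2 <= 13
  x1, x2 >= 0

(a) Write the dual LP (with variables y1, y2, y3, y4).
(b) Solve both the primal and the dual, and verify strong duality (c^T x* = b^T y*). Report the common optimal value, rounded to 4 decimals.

The standard primal-dual pair for 'max c^T x s.t. A x <= b, x >= 0' is:
  Dual:  min b^T y  s.t.  A^T y >= c,  y >= 0.

So the dual LP is:
  minimize  6y1 + 7y2 + 18y3 + 13y4
  subject to:
    y1 + 2y3 + 3y4 >= 5
    y2 + 3y3 + y4 >= 5
    y1, y2, y3, y4 >= 0

Solving the primal: x* = (3, 4).
  primal value c^T x* = 35.
Solving the dual: y* = (0, 0, 1.4286, 0.7143).
  dual value b^T y* = 35.
Strong duality: c^T x* = b^T y*. Confirmed.

35


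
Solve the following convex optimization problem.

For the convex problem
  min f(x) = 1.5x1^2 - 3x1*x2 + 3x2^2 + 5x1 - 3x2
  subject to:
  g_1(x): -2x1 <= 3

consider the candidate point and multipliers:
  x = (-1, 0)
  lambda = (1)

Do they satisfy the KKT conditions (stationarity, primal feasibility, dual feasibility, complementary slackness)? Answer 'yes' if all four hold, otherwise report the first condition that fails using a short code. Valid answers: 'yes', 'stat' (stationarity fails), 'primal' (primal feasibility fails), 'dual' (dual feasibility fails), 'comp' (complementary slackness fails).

Gradient of f: grad f(x) = Q x + c = (2, 0)
Constraint values g_i(x) = a_i^T x - b_i:
  g_1((-1, 0)) = -1
Stationarity residual: grad f(x) + sum_i lambda_i a_i = (0, 0)
  -> stationarity OK
Primal feasibility (all g_i <= 0): OK
Dual feasibility (all lambda_i >= 0): OK
Complementary slackness (lambda_i * g_i(x) = 0 for all i): FAILS

Verdict: the first failing condition is complementary_slackness -> comp.

comp


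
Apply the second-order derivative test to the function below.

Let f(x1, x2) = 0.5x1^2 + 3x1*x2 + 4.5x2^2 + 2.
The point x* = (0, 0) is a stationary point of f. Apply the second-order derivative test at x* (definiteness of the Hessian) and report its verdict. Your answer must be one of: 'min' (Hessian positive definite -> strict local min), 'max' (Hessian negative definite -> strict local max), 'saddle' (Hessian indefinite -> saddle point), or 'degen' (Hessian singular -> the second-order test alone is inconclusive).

Compute the Hessian H = grad^2 f:
  H = [[1, 3], [3, 9]]
Verify stationarity: grad f(x*) = H x* + g = (0, 0).
Eigenvalues of H: 0, 10.
H has a zero eigenvalue (singular; positive semidefinite but not definite), so H is neither positive definite, negative definite, nor indefinite. The second-order test alone is inconclusive -> degen.
(Indeed, f is constant along the null direction of H through x*, so x* is not a strict local extremum.)

degen


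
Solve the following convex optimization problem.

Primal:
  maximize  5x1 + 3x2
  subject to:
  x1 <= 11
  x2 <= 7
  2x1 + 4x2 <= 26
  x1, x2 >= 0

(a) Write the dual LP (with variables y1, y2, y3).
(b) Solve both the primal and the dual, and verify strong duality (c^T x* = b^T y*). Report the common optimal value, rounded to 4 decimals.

The standard primal-dual pair for 'max c^T x s.t. A x <= b, x >= 0' is:
  Dual:  min b^T y  s.t.  A^T y >= c,  y >= 0.

So the dual LP is:
  minimize  11y1 + 7y2 + 26y3
  subject to:
    y1 + 2y3 >= 5
    y2 + 4y3 >= 3
    y1, y2, y3 >= 0

Solving the primal: x* = (11, 1).
  primal value c^T x* = 58.
Solving the dual: y* = (3.5, 0, 0.75).
  dual value b^T y* = 58.
Strong duality: c^T x* = b^T y*. Confirmed.

58


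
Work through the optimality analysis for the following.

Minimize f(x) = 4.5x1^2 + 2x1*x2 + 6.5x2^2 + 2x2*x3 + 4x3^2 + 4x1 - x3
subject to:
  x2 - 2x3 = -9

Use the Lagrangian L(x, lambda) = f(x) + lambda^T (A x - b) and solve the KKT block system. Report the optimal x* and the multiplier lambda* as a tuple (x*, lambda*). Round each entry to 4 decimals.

Form the Lagrangian:
  L(x, lambda) = (1/2) x^T Q x + c^T x + lambda^T (A x - b)
Stationarity (grad_x L = 0): Q x + c + A^T lambda = 0.
Primal feasibility: A x = b.

This gives the KKT block system:
  [ Q   A^T ] [ x     ]   [-c ]
  [ A    0  ] [ lambda ] = [ b ]

Solving the linear system:
  x*      = (-0.1007, -1.547, 3.7265)
  lambda* = (12.8591)
  f(x*)   = 55.8012

x* = (-0.1007, -1.547, 3.7265), lambda* = (12.8591)


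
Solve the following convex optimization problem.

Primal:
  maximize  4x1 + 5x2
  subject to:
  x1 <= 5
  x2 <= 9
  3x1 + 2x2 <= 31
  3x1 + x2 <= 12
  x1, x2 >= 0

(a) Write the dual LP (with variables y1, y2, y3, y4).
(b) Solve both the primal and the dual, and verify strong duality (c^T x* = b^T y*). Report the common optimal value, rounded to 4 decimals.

The standard primal-dual pair for 'max c^T x s.t. A x <= b, x >= 0' is:
  Dual:  min b^T y  s.t.  A^T y >= c,  y >= 0.

So the dual LP is:
  minimize  5y1 + 9y2 + 31y3 + 12y4
  subject to:
    y1 + 3y3 + 3y4 >= 4
    y2 + 2y3 + y4 >= 5
    y1, y2, y3, y4 >= 0

Solving the primal: x* = (1, 9).
  primal value c^T x* = 49.
Solving the dual: y* = (0, 3.6667, 0, 1.3333).
  dual value b^T y* = 49.
Strong duality: c^T x* = b^T y*. Confirmed.

49


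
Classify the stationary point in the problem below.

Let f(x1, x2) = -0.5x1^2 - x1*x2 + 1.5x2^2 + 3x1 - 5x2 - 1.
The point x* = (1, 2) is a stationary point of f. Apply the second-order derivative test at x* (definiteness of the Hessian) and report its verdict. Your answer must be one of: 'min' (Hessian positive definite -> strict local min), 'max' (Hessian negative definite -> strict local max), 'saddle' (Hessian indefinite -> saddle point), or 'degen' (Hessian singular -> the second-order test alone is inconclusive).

Compute the Hessian H = grad^2 f:
  H = [[-1, -1], [-1, 3]]
Verify stationarity: grad f(x*) = H x* + g = (0, 0).
Eigenvalues of H: -1.2361, 3.2361.
Eigenvalues have mixed signs, so H is indefinite -> x* is a saddle point.

saddle


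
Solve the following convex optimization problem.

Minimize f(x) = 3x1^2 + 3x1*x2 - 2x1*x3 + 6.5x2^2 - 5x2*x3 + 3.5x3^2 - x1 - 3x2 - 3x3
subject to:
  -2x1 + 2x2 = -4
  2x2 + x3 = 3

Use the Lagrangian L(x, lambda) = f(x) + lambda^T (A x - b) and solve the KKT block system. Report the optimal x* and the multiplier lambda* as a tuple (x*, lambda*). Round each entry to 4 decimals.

Form the Lagrangian:
  L(x, lambda) = (1/2) x^T Q x + c^T x + lambda^T (A x - b)
Stationarity (grad_x L = 0): Q x + c + A^T lambda = 0.
Primal feasibility: A x = b.

This gives the KKT block system:
  [ Q   A^T ] [ x     ]   [-c ]
  [ A    0  ] [ lambda ] = [ b ]

Solving the linear system:
  x*      = (2.4321, 0.4321, 2.1358)
  lambda* = (5.3086, -4.9259)
  f(x*)   = 12.9383

x* = (2.4321, 0.4321, 2.1358), lambda* = (5.3086, -4.9259)


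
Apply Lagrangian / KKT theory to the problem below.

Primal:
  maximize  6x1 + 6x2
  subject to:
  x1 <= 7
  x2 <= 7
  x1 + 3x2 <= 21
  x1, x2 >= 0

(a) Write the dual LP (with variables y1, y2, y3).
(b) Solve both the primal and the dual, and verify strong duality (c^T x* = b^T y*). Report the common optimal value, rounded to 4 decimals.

The standard primal-dual pair for 'max c^T x s.t. A x <= b, x >= 0' is:
  Dual:  min b^T y  s.t.  A^T y >= c,  y >= 0.

So the dual LP is:
  minimize  7y1 + 7y2 + 21y3
  subject to:
    y1 + y3 >= 6
    y2 + 3y3 >= 6
    y1, y2, y3 >= 0

Solving the primal: x* = (7, 4.6667).
  primal value c^T x* = 70.
Solving the dual: y* = (4, 0, 2).
  dual value b^T y* = 70.
Strong duality: c^T x* = b^T y*. Confirmed.

70


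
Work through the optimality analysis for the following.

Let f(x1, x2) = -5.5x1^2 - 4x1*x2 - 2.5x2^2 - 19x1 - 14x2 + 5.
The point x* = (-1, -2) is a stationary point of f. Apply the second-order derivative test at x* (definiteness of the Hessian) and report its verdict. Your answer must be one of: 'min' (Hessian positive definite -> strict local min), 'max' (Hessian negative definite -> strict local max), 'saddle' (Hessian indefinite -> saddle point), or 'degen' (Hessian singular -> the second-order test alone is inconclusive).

Compute the Hessian H = grad^2 f:
  H = [[-11, -4], [-4, -5]]
Verify stationarity: grad f(x*) = H x* + g = (0, 0).
Eigenvalues of H: -13, -3.
Both eigenvalues < 0, so H is negative definite -> x* is a strict local max.

max


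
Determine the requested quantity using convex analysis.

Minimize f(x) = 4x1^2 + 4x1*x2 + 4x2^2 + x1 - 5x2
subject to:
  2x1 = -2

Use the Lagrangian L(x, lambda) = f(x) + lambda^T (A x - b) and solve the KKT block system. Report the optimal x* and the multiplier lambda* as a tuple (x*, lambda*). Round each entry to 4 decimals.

Form the Lagrangian:
  L(x, lambda) = (1/2) x^T Q x + c^T x + lambda^T (A x - b)
Stationarity (grad_x L = 0): Q x + c + A^T lambda = 0.
Primal feasibility: A x = b.

This gives the KKT block system:
  [ Q   A^T ] [ x     ]   [-c ]
  [ A    0  ] [ lambda ] = [ b ]

Solving the linear system:
  x*      = (-1, 1.125)
  lambda* = (1.25)
  f(x*)   = -2.0625

x* = (-1, 1.125), lambda* = (1.25)


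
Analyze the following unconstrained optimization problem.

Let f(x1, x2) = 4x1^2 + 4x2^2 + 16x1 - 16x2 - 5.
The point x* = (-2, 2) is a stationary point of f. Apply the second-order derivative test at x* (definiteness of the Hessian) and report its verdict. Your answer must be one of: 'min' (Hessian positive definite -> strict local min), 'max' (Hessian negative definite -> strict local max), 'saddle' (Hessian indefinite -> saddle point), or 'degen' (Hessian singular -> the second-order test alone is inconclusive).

Compute the Hessian H = grad^2 f:
  H = [[8, 0], [0, 8]]
Verify stationarity: grad f(x*) = H x* + g = (0, 0).
Eigenvalues of H: 8, 8.
Both eigenvalues > 0, so H is positive definite -> x* is a strict local min.

min


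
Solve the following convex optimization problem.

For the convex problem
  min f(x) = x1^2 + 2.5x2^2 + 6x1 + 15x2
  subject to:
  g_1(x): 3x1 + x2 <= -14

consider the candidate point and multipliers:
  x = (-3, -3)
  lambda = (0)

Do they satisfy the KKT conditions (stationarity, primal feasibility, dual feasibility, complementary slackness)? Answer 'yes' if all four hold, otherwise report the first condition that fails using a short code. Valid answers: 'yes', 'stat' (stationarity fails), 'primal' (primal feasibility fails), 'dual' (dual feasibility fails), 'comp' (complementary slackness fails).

Gradient of f: grad f(x) = Q x + c = (0, 0)
Constraint values g_i(x) = a_i^T x - b_i:
  g_1((-3, -3)) = 2
Stationarity residual: grad f(x) + sum_i lambda_i a_i = (0, 0)
  -> stationarity OK
Primal feasibility (all g_i <= 0): FAILS
Dual feasibility (all lambda_i >= 0): OK
Complementary slackness (lambda_i * g_i(x) = 0 for all i): OK

Verdict: the first failing condition is primal_feasibility -> primal.

primal


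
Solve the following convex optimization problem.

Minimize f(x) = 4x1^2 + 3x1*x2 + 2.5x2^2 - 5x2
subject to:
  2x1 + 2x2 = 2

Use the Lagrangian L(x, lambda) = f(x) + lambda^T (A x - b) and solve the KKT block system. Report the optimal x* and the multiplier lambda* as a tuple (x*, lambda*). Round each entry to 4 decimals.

Form the Lagrangian:
  L(x, lambda) = (1/2) x^T Q x + c^T x + lambda^T (A x - b)
Stationarity (grad_x L = 0): Q x + c + A^T lambda = 0.
Primal feasibility: A x = b.

This gives the KKT block system:
  [ Q   A^T ] [ x     ]   [-c ]
  [ A    0  ] [ lambda ] = [ b ]

Solving the linear system:
  x*      = (-0.4286, 1.4286)
  lambda* = (-0.4286)
  f(x*)   = -3.1429

x* = (-0.4286, 1.4286), lambda* = (-0.4286)


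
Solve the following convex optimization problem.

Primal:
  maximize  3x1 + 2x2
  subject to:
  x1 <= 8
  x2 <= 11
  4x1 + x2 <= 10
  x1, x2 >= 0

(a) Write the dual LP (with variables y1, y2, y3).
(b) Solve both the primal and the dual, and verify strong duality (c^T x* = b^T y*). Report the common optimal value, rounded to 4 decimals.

The standard primal-dual pair for 'max c^T x s.t. A x <= b, x >= 0' is:
  Dual:  min b^T y  s.t.  A^T y >= c,  y >= 0.

So the dual LP is:
  minimize  8y1 + 11y2 + 10y3
  subject to:
    y1 + 4y3 >= 3
    y2 + y3 >= 2
    y1, y2, y3 >= 0

Solving the primal: x* = (0, 10).
  primal value c^T x* = 20.
Solving the dual: y* = (0, 0, 2).
  dual value b^T y* = 20.
Strong duality: c^T x* = b^T y*. Confirmed.

20


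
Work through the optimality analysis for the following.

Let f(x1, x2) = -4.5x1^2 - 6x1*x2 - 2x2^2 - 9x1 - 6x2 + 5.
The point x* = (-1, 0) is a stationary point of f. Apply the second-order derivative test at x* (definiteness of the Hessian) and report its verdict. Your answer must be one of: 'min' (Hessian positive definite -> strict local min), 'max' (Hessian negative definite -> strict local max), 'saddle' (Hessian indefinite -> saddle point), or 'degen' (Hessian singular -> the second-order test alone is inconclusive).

Compute the Hessian H = grad^2 f:
  H = [[-9, -6], [-6, -4]]
Verify stationarity: grad f(x*) = H x* + g = (0, 0).
Eigenvalues of H: -13, 0.
H has a zero eigenvalue (singular; negative semidefinite but not definite), so H is neither positive definite, negative definite, nor indefinite. The second-order test alone is inconclusive -> degen.
(Indeed, f is constant along the null direction of H through x*, so x* is not a strict local extremum.)

degen


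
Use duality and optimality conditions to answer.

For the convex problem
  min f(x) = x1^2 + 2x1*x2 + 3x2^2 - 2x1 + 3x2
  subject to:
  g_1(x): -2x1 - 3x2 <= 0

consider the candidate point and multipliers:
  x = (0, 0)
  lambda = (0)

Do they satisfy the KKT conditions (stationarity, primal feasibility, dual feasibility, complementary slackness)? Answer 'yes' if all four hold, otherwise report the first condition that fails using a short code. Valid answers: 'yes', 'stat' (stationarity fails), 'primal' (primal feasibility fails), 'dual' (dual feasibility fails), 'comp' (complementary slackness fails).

Gradient of f: grad f(x) = Q x + c = (-2, 3)
Constraint values g_i(x) = a_i^T x - b_i:
  g_1((0, 0)) = 0
Stationarity residual: grad f(x) + sum_i lambda_i a_i = (-2, 3)
  -> stationarity FAILS
Primal feasibility (all g_i <= 0): OK
Dual feasibility (all lambda_i >= 0): OK
Complementary slackness (lambda_i * g_i(x) = 0 for all i): OK

Verdict: the first failing condition is stationarity -> stat.

stat


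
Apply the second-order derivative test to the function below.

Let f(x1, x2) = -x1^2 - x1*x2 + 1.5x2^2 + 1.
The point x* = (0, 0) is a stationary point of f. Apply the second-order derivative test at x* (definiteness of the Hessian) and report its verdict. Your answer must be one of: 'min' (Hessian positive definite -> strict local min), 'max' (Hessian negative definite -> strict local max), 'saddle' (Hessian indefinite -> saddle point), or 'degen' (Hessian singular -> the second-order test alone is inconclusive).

Compute the Hessian H = grad^2 f:
  H = [[-2, -1], [-1, 3]]
Verify stationarity: grad f(x*) = H x* + g = (0, 0).
Eigenvalues of H: -2.1926, 3.1926.
Eigenvalues have mixed signs, so H is indefinite -> x* is a saddle point.

saddle


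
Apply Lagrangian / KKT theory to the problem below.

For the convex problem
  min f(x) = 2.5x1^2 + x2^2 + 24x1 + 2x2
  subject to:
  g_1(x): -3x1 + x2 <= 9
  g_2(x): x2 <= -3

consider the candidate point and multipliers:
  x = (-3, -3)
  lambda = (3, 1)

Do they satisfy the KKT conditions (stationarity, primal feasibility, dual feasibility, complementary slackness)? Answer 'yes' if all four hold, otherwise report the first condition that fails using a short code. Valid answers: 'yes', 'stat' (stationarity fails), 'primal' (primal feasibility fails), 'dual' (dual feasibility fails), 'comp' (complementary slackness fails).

Gradient of f: grad f(x) = Q x + c = (9, -4)
Constraint values g_i(x) = a_i^T x - b_i:
  g_1((-3, -3)) = -3
  g_2((-3, -3)) = 0
Stationarity residual: grad f(x) + sum_i lambda_i a_i = (0, 0)
  -> stationarity OK
Primal feasibility (all g_i <= 0): OK
Dual feasibility (all lambda_i >= 0): OK
Complementary slackness (lambda_i * g_i(x) = 0 for all i): FAILS

Verdict: the first failing condition is complementary_slackness -> comp.

comp


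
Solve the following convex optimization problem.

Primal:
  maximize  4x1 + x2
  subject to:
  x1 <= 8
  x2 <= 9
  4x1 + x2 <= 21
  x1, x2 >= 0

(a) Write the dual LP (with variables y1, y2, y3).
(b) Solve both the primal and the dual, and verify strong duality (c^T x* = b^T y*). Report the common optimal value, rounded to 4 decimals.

The standard primal-dual pair for 'max c^T x s.t. A x <= b, x >= 0' is:
  Dual:  min b^T y  s.t.  A^T y >= c,  y >= 0.

So the dual LP is:
  minimize  8y1 + 9y2 + 21y3
  subject to:
    y1 + 4y3 >= 4
    y2 + y3 >= 1
    y1, y2, y3 >= 0

Solving the primal: x* = (5.25, 0).
  primal value c^T x* = 21.
Solving the dual: y* = (0, 0, 1).
  dual value b^T y* = 21.
Strong duality: c^T x* = b^T y*. Confirmed.

21


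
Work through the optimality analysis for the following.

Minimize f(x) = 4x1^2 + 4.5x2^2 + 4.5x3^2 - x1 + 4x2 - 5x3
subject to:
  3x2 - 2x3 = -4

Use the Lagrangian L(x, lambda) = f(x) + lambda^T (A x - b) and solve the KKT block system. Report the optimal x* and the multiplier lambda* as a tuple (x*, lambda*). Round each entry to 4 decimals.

Form the Lagrangian:
  L(x, lambda) = (1/2) x^T Q x + c^T x + lambda^T (A x - b)
Stationarity (grad_x L = 0): Q x + c + A^T lambda = 0.
Primal feasibility: A x = b.

This gives the KKT block system:
  [ Q   A^T ] [ x     ]   [-c ]
  [ A    0  ] [ lambda ] = [ b ]

Solving the linear system:
  x*      = (0.125, -0.8034, 0.7949)
  lambda* = (1.0769)
  f(x*)   = -1.5027

x* = (0.125, -0.8034, 0.7949), lambda* = (1.0769)


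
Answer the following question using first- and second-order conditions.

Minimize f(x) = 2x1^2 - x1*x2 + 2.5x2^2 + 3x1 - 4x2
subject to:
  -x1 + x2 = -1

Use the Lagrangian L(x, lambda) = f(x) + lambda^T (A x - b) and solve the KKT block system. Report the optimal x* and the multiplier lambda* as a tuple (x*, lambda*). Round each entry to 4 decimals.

Form the Lagrangian:
  L(x, lambda) = (1/2) x^T Q x + c^T x + lambda^T (A x - b)
Stationarity (grad_x L = 0): Q x + c + A^T lambda = 0.
Primal feasibility: A x = b.

This gives the KKT block system:
  [ Q   A^T ] [ x     ]   [-c ]
  [ A    0  ] [ lambda ] = [ b ]

Solving the linear system:
  x*      = (0.7143, -0.2857)
  lambda* = (6.1429)
  f(x*)   = 4.7143

x* = (0.7143, -0.2857), lambda* = (6.1429)


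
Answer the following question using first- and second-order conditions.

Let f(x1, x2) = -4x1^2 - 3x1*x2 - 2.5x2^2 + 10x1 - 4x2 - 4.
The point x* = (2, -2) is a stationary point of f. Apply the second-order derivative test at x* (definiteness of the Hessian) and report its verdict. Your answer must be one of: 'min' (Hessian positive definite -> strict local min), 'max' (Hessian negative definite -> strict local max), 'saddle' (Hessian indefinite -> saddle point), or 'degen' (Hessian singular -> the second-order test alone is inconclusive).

Compute the Hessian H = grad^2 f:
  H = [[-8, -3], [-3, -5]]
Verify stationarity: grad f(x*) = H x* + g = (0, 0).
Eigenvalues of H: -9.8541, -3.1459.
Both eigenvalues < 0, so H is negative definite -> x* is a strict local max.

max


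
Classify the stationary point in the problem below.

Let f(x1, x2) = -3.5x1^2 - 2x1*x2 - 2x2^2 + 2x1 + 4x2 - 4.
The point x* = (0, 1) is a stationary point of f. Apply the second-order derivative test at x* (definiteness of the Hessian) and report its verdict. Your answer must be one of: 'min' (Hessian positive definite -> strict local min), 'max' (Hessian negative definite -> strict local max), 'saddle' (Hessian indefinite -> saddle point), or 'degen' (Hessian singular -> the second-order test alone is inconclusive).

Compute the Hessian H = grad^2 f:
  H = [[-7, -2], [-2, -4]]
Verify stationarity: grad f(x*) = H x* + g = (0, 0).
Eigenvalues of H: -8, -3.
Both eigenvalues < 0, so H is negative definite -> x* is a strict local max.

max


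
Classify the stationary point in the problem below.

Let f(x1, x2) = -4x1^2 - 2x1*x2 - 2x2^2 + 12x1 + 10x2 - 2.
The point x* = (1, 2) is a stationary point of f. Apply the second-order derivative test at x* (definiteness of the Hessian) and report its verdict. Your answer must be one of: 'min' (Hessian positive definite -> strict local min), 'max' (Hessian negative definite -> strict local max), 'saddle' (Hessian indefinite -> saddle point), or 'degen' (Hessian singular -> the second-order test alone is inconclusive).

Compute the Hessian H = grad^2 f:
  H = [[-8, -2], [-2, -4]]
Verify stationarity: grad f(x*) = H x* + g = (0, 0).
Eigenvalues of H: -8.8284, -3.1716.
Both eigenvalues < 0, so H is negative definite -> x* is a strict local max.

max


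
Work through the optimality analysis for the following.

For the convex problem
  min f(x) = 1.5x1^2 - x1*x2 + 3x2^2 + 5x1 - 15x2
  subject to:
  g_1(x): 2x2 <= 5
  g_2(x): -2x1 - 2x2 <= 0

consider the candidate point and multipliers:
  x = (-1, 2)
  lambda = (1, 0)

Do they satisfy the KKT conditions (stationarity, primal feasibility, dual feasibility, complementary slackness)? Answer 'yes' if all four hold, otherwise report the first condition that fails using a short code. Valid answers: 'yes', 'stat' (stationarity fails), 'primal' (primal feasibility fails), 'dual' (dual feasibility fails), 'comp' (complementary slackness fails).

Gradient of f: grad f(x) = Q x + c = (0, -2)
Constraint values g_i(x) = a_i^T x - b_i:
  g_1((-1, 2)) = -1
  g_2((-1, 2)) = -2
Stationarity residual: grad f(x) + sum_i lambda_i a_i = (0, 0)
  -> stationarity OK
Primal feasibility (all g_i <= 0): OK
Dual feasibility (all lambda_i >= 0): OK
Complementary slackness (lambda_i * g_i(x) = 0 for all i): FAILS

Verdict: the first failing condition is complementary_slackness -> comp.

comp


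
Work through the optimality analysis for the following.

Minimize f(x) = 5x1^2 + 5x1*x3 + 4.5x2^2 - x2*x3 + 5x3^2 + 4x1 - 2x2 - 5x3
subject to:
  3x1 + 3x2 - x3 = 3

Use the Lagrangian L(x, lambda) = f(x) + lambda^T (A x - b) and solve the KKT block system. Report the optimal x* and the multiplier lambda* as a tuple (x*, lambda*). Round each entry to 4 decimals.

Form the Lagrangian:
  L(x, lambda) = (1/2) x^T Q x + c^T x + lambda^T (A x - b)
Stationarity (grad_x L = 0): Q x + c + A^T lambda = 0.
Primal feasibility: A x = b.

This gives the KKT block system:
  [ Q   A^T ] [ x     ]   [-c ]
  [ A    0  ] [ lambda ] = [ b ]

Solving the linear system:
  x*      = (0.1068, 1.0012, 0.3238)
  lambda* = (-2.2289)
  f(x*)   = 1.7461

x* = (0.1068, 1.0012, 0.3238), lambda* = (-2.2289)


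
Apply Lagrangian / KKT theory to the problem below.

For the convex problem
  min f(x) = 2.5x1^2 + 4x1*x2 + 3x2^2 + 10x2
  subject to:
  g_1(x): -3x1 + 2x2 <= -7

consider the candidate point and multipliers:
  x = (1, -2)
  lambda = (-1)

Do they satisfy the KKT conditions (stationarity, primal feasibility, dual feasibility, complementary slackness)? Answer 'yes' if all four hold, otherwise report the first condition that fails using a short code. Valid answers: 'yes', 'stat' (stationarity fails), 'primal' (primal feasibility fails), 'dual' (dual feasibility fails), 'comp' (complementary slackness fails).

Gradient of f: grad f(x) = Q x + c = (-3, 2)
Constraint values g_i(x) = a_i^T x - b_i:
  g_1((1, -2)) = 0
Stationarity residual: grad f(x) + sum_i lambda_i a_i = (0, 0)
  -> stationarity OK
Primal feasibility (all g_i <= 0): OK
Dual feasibility (all lambda_i >= 0): FAILS
Complementary slackness (lambda_i * g_i(x) = 0 for all i): OK

Verdict: the first failing condition is dual_feasibility -> dual.

dual


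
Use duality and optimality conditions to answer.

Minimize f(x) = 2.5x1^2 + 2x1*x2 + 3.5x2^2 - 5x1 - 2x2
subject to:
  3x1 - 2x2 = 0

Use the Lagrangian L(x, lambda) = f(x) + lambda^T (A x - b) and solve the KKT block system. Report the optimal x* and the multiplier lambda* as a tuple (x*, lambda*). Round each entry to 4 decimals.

Form the Lagrangian:
  L(x, lambda) = (1/2) x^T Q x + c^T x + lambda^T (A x - b)
Stationarity (grad_x L = 0): Q x + c + A^T lambda = 0.
Primal feasibility: A x = b.

This gives the KKT block system:
  [ Q   A^T ] [ x     ]   [-c ]
  [ A    0  ] [ lambda ] = [ b ]

Solving the linear system:
  x*      = (0.2991, 0.4486)
  lambda* = (0.8692)
  f(x*)   = -1.1963

x* = (0.2991, 0.4486), lambda* = (0.8692)


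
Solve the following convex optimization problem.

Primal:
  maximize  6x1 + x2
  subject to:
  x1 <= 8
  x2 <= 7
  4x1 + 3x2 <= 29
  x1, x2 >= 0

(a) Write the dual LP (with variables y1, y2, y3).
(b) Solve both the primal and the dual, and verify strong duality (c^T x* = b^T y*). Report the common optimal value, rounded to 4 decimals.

The standard primal-dual pair for 'max c^T x s.t. A x <= b, x >= 0' is:
  Dual:  min b^T y  s.t.  A^T y >= c,  y >= 0.

So the dual LP is:
  minimize  8y1 + 7y2 + 29y3
  subject to:
    y1 + 4y3 >= 6
    y2 + 3y3 >= 1
    y1, y2, y3 >= 0

Solving the primal: x* = (7.25, 0).
  primal value c^T x* = 43.5.
Solving the dual: y* = (0, 0, 1.5).
  dual value b^T y* = 43.5.
Strong duality: c^T x* = b^T y*. Confirmed.

43.5


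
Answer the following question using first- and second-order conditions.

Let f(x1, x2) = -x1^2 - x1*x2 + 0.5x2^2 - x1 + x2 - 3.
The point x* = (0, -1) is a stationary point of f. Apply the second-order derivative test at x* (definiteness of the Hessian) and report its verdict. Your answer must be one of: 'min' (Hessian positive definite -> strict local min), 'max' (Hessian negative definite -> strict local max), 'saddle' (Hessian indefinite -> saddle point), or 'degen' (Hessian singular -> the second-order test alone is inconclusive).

Compute the Hessian H = grad^2 f:
  H = [[-2, -1], [-1, 1]]
Verify stationarity: grad f(x*) = H x* + g = (0, 0).
Eigenvalues of H: -2.3028, 1.3028.
Eigenvalues have mixed signs, so H is indefinite -> x* is a saddle point.

saddle


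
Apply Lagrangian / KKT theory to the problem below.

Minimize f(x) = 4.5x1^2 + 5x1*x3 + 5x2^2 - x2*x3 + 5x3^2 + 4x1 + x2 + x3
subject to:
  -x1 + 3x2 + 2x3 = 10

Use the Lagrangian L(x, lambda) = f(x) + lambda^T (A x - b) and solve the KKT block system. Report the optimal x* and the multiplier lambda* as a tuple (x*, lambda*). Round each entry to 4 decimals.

Form the Lagrangian:
  L(x, lambda) = (1/2) x^T Q x + c^T x + lambda^T (A x - b)
Stationarity (grad_x L = 0): Q x + c + A^T lambda = 0.
Primal feasibility: A x = b.

This gives the KKT block system:
  [ Q   A^T ] [ x     ]   [-c ]
  [ A    0  ] [ lambda ] = [ b ]

Solving the linear system:
  x*      = (-1.9884, 1.3994, 1.9067)
  lambda* = (-4.3625)
  f(x*)   = 19.4888

x* = (-1.9884, 1.3994, 1.9067), lambda* = (-4.3625)


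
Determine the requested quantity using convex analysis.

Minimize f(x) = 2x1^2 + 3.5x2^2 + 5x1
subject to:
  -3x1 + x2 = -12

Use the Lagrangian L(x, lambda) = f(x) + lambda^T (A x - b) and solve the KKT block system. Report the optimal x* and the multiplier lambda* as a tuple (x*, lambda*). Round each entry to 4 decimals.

Form the Lagrangian:
  L(x, lambda) = (1/2) x^T Q x + c^T x + lambda^T (A x - b)
Stationarity (grad_x L = 0): Q x + c + A^T lambda = 0.
Primal feasibility: A x = b.

This gives the KKT block system:
  [ Q   A^T ] [ x     ]   [-c ]
  [ A    0  ] [ lambda ] = [ b ]

Solving the linear system:
  x*      = (3.6866, -0.9403)
  lambda* = (6.5821)
  f(x*)   = 48.709

x* = (3.6866, -0.9403), lambda* = (6.5821)


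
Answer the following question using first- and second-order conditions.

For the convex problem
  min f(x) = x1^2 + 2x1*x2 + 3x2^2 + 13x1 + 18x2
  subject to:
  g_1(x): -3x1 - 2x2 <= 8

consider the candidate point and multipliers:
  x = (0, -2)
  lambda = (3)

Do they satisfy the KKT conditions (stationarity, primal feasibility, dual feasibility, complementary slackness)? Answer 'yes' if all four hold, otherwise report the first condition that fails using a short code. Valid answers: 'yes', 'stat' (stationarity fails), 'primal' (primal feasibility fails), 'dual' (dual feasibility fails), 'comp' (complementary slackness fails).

Gradient of f: grad f(x) = Q x + c = (9, 6)
Constraint values g_i(x) = a_i^T x - b_i:
  g_1((0, -2)) = -4
Stationarity residual: grad f(x) + sum_i lambda_i a_i = (0, 0)
  -> stationarity OK
Primal feasibility (all g_i <= 0): OK
Dual feasibility (all lambda_i >= 0): OK
Complementary slackness (lambda_i * g_i(x) = 0 for all i): FAILS

Verdict: the first failing condition is complementary_slackness -> comp.

comp


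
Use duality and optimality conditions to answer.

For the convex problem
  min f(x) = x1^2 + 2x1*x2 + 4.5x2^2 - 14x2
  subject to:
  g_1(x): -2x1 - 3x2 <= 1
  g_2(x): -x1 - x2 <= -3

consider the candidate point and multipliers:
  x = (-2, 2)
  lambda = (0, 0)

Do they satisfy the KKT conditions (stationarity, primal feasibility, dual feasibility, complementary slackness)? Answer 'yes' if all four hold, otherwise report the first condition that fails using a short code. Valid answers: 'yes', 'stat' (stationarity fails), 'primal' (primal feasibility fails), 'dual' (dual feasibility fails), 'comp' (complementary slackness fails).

Gradient of f: grad f(x) = Q x + c = (0, 0)
Constraint values g_i(x) = a_i^T x - b_i:
  g_1((-2, 2)) = -3
  g_2((-2, 2)) = 3
Stationarity residual: grad f(x) + sum_i lambda_i a_i = (0, 0)
  -> stationarity OK
Primal feasibility (all g_i <= 0): FAILS
Dual feasibility (all lambda_i >= 0): OK
Complementary slackness (lambda_i * g_i(x) = 0 for all i): OK

Verdict: the first failing condition is primal_feasibility -> primal.

primal


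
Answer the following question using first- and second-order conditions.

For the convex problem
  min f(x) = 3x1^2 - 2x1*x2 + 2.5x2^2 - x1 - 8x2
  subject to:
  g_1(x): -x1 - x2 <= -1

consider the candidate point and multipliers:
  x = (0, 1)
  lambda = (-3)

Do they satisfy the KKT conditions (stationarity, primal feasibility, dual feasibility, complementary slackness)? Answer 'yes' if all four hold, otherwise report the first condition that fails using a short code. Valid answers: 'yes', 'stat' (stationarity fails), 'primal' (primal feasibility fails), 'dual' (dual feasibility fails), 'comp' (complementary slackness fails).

Gradient of f: grad f(x) = Q x + c = (-3, -3)
Constraint values g_i(x) = a_i^T x - b_i:
  g_1((0, 1)) = 0
Stationarity residual: grad f(x) + sum_i lambda_i a_i = (0, 0)
  -> stationarity OK
Primal feasibility (all g_i <= 0): OK
Dual feasibility (all lambda_i >= 0): FAILS
Complementary slackness (lambda_i * g_i(x) = 0 for all i): OK

Verdict: the first failing condition is dual_feasibility -> dual.

dual


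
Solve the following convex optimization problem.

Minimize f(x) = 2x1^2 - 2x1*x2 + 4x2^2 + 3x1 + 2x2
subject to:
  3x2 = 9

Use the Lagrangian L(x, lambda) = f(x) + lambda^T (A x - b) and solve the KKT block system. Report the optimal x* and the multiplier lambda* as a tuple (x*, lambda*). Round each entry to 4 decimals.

Form the Lagrangian:
  L(x, lambda) = (1/2) x^T Q x + c^T x + lambda^T (A x - b)
Stationarity (grad_x L = 0): Q x + c + A^T lambda = 0.
Primal feasibility: A x = b.

This gives the KKT block system:
  [ Q   A^T ] [ x     ]   [-c ]
  [ A    0  ] [ lambda ] = [ b ]

Solving the linear system:
  x*      = (0.75, 3)
  lambda* = (-8.1667)
  f(x*)   = 40.875

x* = (0.75, 3), lambda* = (-8.1667)
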